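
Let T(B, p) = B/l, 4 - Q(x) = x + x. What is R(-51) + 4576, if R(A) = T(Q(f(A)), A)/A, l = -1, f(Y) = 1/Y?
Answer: 11902382/2601 ≈ 4576.1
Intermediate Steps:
Q(x) = 4 - 2*x (Q(x) = 4 - (x + x) = 4 - 2*x)
T(B, p) = -B (T(B, p) = B/(-1) = B*(-1) = -B)
R(A) = (-4 + 2/A)/A (R(A) = (-(4 - 2/A))/A = (-4 + 2/A)/A)
R(-51) + 4576 = 2*(1 - 2*(-51))/(-51)² + 4576 = 2*(1/2601)*(1 + 102) + 4576 = 2*(1/2601)*103 + 4576 = 206/2601 + 4576 = 11902382/2601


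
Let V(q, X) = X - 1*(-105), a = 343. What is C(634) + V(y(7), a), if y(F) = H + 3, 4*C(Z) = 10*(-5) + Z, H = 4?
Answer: 594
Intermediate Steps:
C(Z) = -25/2 + Z/4 (C(Z) = (10*(-5) + Z)/4 = (-50 + Z)/4 = -25/2 + Z/4)
y(F) = 7 (y(F) = 4 + 3 = 7)
V(q, X) = 105 + X (V(q, X) = X + 105 = 105 + X)
C(634) + V(y(7), a) = (-25/2 + (¼)*634) + (105 + 343) = (-25/2 + 317/2) + 448 = 146 + 448 = 594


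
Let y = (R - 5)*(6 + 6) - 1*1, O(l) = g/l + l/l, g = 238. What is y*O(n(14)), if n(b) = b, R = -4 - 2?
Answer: -2394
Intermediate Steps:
R = -6
O(l) = 1 + 238/l (O(l) = 238/l + l/l = 238/l + 1 = 1 + 238/l)
y = -133 (y = (-6 - 5)*(6 + 6) - 1*1 = -11*12 - 1 = -132 - 1 = -133)
y*O(n(14)) = -133*(238 + 14)/14 = -19*252/2 = -133*18 = -2394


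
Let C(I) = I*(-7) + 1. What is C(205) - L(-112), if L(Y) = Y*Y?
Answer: -13978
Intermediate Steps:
C(I) = 1 - 7*I (C(I) = -7*I + 1 = 1 - 7*I)
L(Y) = Y**2
C(205) - L(-112) = (1 - 7*205) - 1*(-112)**2 = (1 - 1435) - 1*12544 = -1434 - 12544 = -13978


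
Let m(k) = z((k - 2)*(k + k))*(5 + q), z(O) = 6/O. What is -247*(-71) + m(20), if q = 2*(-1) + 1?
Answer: 526111/30 ≈ 17537.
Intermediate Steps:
q = -1 (q = -2 + 1 = -1)
m(k) = 12/(k*(-2 + k)) (m(k) = (6/(((k - 2)*(k + k))))*(5 - 1) = (6/(((-2 + k)*(2*k))))*4 = (6/((2*k*(-2 + k))))*4 = (6*(1/(2*k*(-2 + k))))*4 = (3/(k*(-2 + k)))*4 = 12/(k*(-2 + k)))
-247*(-71) + m(20) = -247*(-71) + 12/(20*(-2 + 20)) = 17537 + 12*(1/20)/18 = 17537 + 12*(1/20)*(1/18) = 17537 + 1/30 = 526111/30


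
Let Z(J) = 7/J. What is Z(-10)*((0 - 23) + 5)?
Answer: 63/5 ≈ 12.600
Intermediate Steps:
Z(-10)*((0 - 23) + 5) = (7/(-10))*((0 - 23) + 5) = (7*(-1/10))*(-23 + 5) = -7/10*(-18) = 63/5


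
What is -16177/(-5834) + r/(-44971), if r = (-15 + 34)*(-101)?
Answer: 738691313/262360814 ≈ 2.8156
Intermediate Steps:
r = -1919 (r = 19*(-101) = -1919)
-16177/(-5834) + r/(-44971) = -16177/(-5834) - 1919/(-44971) = -16177*(-1/5834) - 1919*(-1/44971) = 16177/5834 + 1919/44971 = 738691313/262360814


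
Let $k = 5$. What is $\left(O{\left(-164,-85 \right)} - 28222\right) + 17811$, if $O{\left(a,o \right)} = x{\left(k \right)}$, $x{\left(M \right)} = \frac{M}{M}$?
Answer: $-10410$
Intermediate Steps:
$x{\left(M \right)} = 1$
$O{\left(a,o \right)} = 1$
$\left(O{\left(-164,-85 \right)} - 28222\right) + 17811 = \left(1 - 28222\right) + 17811 = -28221 + 17811 = -10410$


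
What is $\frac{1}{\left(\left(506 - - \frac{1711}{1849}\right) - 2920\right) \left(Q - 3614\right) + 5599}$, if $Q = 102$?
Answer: $\frac{1849}{15680106351} \approx 1.1792 \cdot 10^{-7}$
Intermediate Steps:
$\frac{1}{\left(\left(506 - - \frac{1711}{1849}\right) - 2920\right) \left(Q - 3614\right) + 5599} = \frac{1}{\left(\left(506 - - \frac{1711}{1849}\right) - 2920\right) \left(102 - 3614\right) + 5599} = \frac{1}{\left(\left(506 - \left(-1711\right) \frac{1}{1849}\right) - 2920\right) \left(-3512\right) + 5599} = \frac{1}{\left(\left(506 - - \frac{1711}{1849}\right) - 2920\right) \left(-3512\right) + 5599} = \frac{1}{\left(\left(506 + \frac{1711}{1849}\right) - 2920\right) \left(-3512\right) + 5599} = \frac{1}{\left(\frac{937305}{1849} - 2920\right) \left(-3512\right) + 5599} = \frac{1}{\left(- \frac{4461775}{1849}\right) \left(-3512\right) + 5599} = \frac{1}{\frac{15669753800}{1849} + 5599} = \frac{1}{\frac{15680106351}{1849}} = \frac{1849}{15680106351}$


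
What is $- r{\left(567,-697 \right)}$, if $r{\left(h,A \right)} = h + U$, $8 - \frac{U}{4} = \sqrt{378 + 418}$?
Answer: $-599 + 8 \sqrt{199} \approx -486.15$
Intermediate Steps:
$U = 32 - 8 \sqrt{199}$ ($U = 32 - 4 \sqrt{378 + 418} = 32 - 4 \sqrt{796} = 32 - 4 \cdot 2 \sqrt{199} = 32 - 8 \sqrt{199} \approx -80.854$)
$r{\left(h,A \right)} = 32 + h - 8 \sqrt{199}$ ($r{\left(h,A \right)} = h + \left(32 - 8 \sqrt{199}\right) = 32 + h - 8 \sqrt{199}$)
$- r{\left(567,-697 \right)} = - (32 + 567 - 8 \sqrt{199}) = - (599 - 8 \sqrt{199}) = -599 + 8 \sqrt{199}$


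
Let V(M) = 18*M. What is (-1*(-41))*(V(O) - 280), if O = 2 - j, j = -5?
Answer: -6314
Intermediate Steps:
O = 7 (O = 2 - 1*(-5) = 2 + 5 = 7)
(-1*(-41))*(V(O) - 280) = (-1*(-41))*(18*7 - 280) = 41*(126 - 280) = 41*(-154) = -6314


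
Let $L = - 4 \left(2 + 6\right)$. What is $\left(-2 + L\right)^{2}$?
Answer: $1156$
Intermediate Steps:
$L = -32$ ($L = \left(-4\right) 8 = -32$)
$\left(-2 + L\right)^{2} = \left(-2 - 32\right)^{2} = \left(-34\right)^{2} = 1156$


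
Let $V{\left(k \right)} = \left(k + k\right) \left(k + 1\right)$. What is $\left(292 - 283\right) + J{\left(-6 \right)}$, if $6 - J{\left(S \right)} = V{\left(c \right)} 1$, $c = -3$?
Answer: $3$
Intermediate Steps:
$V{\left(k \right)} = 2 k \left(1 + k\right)$
$J{\left(S \right)} = -6$ ($J{\left(S \right)} = 6 - 2 \left(-3\right) \left(1 - 3\right) 1 = 6 - 2 \left(-3\right) \left(-2\right) 1 = 6 - 12 \cdot 1 = 6 - 12 = -6$)
$\left(292 - 283\right) + J{\left(-6 \right)} = \left(292 - 283\right) - 6 = 9 - 6 = 3$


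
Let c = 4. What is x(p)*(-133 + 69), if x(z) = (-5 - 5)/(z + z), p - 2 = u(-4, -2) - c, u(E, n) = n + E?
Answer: -40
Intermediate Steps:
u(E, n) = E + n
p = -8 (p = 2 + ((-4 - 2) - 1*4) = 2 + (-6 - 4) = 2 - 10 = -8)
x(z) = -5/z (x(z) = -10*1/(2*z) = -5/z)
x(p)*(-133 + 69) = (-5/(-8))*(-133 + 69) = -5*(-1/8)*(-64) = (5/8)*(-64) = -40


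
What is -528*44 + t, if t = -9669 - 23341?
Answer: -56242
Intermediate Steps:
t = -33010
-528*44 + t = -528*44 - 33010 = -23232 - 33010 = -56242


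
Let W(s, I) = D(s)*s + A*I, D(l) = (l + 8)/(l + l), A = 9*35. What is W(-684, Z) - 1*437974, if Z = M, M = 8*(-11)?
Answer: -466032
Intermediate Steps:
A = 315
M = -88
D(l) = (8 + l)/(2*l) (D(l) = (8 + l)/((2*l)) = (8 + l)*(1/(2*l)) = (8 + l)/(2*l))
Z = -88
W(s, I) = 4 + s/2 + 315*I (W(s, I) = ((8 + s)/(2*s))*s + 315*I = (4 + s/2) + 315*I = 4 + s/2 + 315*I)
W(-684, Z) - 1*437974 = (4 + (½)*(-684) + 315*(-88)) - 1*437974 = (4 - 342 - 27720) - 437974 = -28058 - 437974 = -466032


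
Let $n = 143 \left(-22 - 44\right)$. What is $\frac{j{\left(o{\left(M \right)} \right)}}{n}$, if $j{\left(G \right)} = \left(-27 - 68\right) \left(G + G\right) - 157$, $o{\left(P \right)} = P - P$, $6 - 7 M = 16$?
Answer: $\frac{157}{9438} \approx 0.016635$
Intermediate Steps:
$M = - \frac{10}{7}$ ($M = \frac{6}{7} - \frac{16}{7} = - \frac{10}{7} \approx -1.4286$)
$o{\left(P \right)} = 0$
$j{\left(G \right)} = -157 - 190 G$ ($j{\left(G \right)} = - 95 \cdot 2 G - 157 = - 190 G - 157 = -157 - 190 G$)
$n = -9438$ ($n = 143 \left(-66\right) = -9438$)
$\frac{j{\left(o{\left(M \right)} \right)}}{n} = \frac{-157 - 0}{-9438} = \left(-157 + 0\right) \left(- \frac{1}{9438}\right) = \left(-157\right) \left(- \frac{1}{9438}\right) = \frac{157}{9438}$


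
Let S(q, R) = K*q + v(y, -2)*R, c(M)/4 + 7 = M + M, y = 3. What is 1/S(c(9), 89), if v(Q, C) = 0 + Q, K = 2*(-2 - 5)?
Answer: -1/349 ≈ -0.0028653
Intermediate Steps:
K = -14 (K = 2*(-7) = -14)
v(Q, C) = Q
c(M) = -28 + 8*M (c(M) = -28 + 4*(M + M) = -28 + 4*(2*M) = -28 + 8*M)
S(q, R) = -14*q + 3*R
1/S(c(9), 89) = 1/(-14*(-28 + 8*9) + 3*89) = 1/(-14*(-28 + 72) + 267) = 1/(-14*44 + 267) = 1/(-616 + 267) = 1/(-349) = -1/349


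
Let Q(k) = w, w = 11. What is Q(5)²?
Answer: 121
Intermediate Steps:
Q(k) = 11
Q(5)² = 11² = 121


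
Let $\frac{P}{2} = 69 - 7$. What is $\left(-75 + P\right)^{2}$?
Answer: $2401$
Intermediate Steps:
$P = 124$ ($P = 2 \left(69 - 7\right) = 2 \cdot 62 = 124$)
$\left(-75 + P\right)^{2} = \left(-75 + 124\right)^{2} = 49^{2} = 2401$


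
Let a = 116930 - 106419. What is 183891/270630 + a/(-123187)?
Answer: 6602796229/11112699270 ≈ 0.59417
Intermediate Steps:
a = 10511
183891/270630 + a/(-123187) = 183891/270630 + 10511/(-123187) = 183891*(1/270630) + 10511*(-1/123187) = 61297/90210 - 10511/123187 = 6602796229/11112699270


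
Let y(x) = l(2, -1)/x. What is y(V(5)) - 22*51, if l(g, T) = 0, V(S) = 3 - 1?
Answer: -1122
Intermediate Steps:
V(S) = 2
y(x) = 0 (y(x) = 0/x = 0)
y(V(5)) - 22*51 = 0 - 22*51 = 0 - 1122 = -1122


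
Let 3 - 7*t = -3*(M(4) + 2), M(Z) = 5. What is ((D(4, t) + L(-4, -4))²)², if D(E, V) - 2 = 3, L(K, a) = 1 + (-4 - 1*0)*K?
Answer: 234256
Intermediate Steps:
t = 24/7 (t = 3/7 - (-3)*(5 + 2)/7 = 3/7 - (-3)*7/7 = 3/7 - ⅐*(-21) = 3/7 + 3 = 24/7 ≈ 3.4286)
L(K, a) = 1 - 4*K (L(K, a) = 1 + (-4 + 0)*K = 1 - 4*K)
D(E, V) = 5 (D(E, V) = 2 + 3 = 5)
((D(4, t) + L(-4, -4))²)² = ((5 + (1 - 4*(-4)))²)² = ((5 + (1 + 16))²)² = ((5 + 17)²)² = (22²)² = 484² = 234256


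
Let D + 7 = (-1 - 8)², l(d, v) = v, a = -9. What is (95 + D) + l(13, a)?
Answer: 160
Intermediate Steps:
D = 74 (D = -7 + (-1 - 8)² = -7 + (-9)² = -7 + 81 = 74)
(95 + D) + l(13, a) = (95 + 74) - 9 = 169 - 9 = 160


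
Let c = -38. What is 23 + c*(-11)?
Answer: 441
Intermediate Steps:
23 + c*(-11) = 23 - 38*(-11) = 23 + 418 = 441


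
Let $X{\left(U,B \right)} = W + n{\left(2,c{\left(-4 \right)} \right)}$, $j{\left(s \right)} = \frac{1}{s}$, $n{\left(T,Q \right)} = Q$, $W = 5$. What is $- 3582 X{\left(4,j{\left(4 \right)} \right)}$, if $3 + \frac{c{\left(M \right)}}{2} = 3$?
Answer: $-17910$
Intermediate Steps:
$c{\left(M \right)} = 0$ ($c{\left(M \right)} = -6 + 2 \cdot 3 = -6 + 6 = 0$)
$X{\left(U,B \right)} = 5$ ($X{\left(U,B \right)} = 5 + 0 = 5$)
$- 3582 X{\left(4,j{\left(4 \right)} \right)} = \left(-3582\right) 5 = -17910$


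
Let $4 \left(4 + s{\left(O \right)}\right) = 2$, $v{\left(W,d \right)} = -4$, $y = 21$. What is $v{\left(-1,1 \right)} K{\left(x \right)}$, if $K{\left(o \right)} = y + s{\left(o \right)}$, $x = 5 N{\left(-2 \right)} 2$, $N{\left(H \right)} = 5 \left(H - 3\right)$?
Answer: $-70$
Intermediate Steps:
$N{\left(H \right)} = -15 + 5 H$ ($N{\left(H \right)} = 5 \left(-3 + H\right) = -15 + 5 H$)
$s{\left(O \right)} = - \frac{7}{2}$ ($s{\left(O \right)} = -4 + \frac{1}{4} \cdot 2 = -4 + \frac{1}{2} = - \frac{7}{2}$)
$x = -250$ ($x = 5 \left(-15 + 5 \left(-2\right)\right) 2 = 5 \left(-15 - 10\right) 2 = 5 \left(-25\right) 2 = \left(-125\right) 2 = -250$)
$K{\left(o \right)} = \frac{35}{2}$ ($K{\left(o \right)} = 21 - \frac{7}{2} = \frac{35}{2}$)
$v{\left(-1,1 \right)} K{\left(x \right)} = \left(-4\right) \frac{35}{2} = -70$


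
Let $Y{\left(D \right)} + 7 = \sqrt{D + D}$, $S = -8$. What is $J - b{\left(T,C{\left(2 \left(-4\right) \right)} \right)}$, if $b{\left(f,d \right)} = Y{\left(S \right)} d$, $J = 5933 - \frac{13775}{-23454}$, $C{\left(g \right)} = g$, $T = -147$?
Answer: $\frac{137852933}{23454} + 32 i \approx 5877.6 + 32.0 i$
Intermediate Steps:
$Y{\left(D \right)} = -7 + \sqrt{2} \sqrt{D}$ ($Y{\left(D \right)} = -7 + \sqrt{D + D} = -7 + \sqrt{2 D} = -7 + \sqrt{2} \sqrt{D}$)
$J = \frac{139166357}{23454}$ ($J = 5933 - - \frac{13775}{23454} = 5933 + \frac{13775}{23454} = \frac{139166357}{23454} \approx 5933.6$)
$b{\left(f,d \right)} = d \left(-7 + 4 i\right)$ ($b{\left(f,d \right)} = \left(-7 + \sqrt{2} \sqrt{-8}\right) d = \left(-7 + \sqrt{2} \cdot 2 i \sqrt{2}\right) d = \left(-7 + 4 i\right) d = d \left(-7 + 4 i\right)$)
$J - b{\left(T,C{\left(2 \left(-4\right) \right)} \right)} = \frac{139166357}{23454} - 2 \left(-4\right) \left(-7 + 4 i\right) = \frac{139166357}{23454} - - 8 \left(-7 + 4 i\right) = \frac{139166357}{23454} - \left(56 - 32 i\right) = \frac{137852933}{23454} + 32 i$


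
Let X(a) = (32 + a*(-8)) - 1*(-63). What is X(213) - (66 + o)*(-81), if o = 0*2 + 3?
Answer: 3980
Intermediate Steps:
o = 3 (o = 0 + 3 = 3)
X(a) = 95 - 8*a (X(a) = (32 - 8*a) + 63 = 95 - 8*a)
X(213) - (66 + o)*(-81) = (95 - 8*213) - (66 + 3)*(-81) = (95 - 1704) - 69*(-81) = -1609 - 1*(-5589) = -1609 + 5589 = 3980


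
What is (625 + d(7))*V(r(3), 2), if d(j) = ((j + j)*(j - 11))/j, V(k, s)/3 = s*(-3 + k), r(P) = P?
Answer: 0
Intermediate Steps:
V(k, s) = 3*s*(-3 + k) (V(k, s) = 3*(s*(-3 + k)) = 3*s*(-3 + k))
d(j) = -22 + 2*j (d(j) = ((2*j)*(-11 + j))/j = (2*j*(-11 + j))/j = -22 + 2*j)
(625 + d(7))*V(r(3), 2) = (625 + (-22 + 2*7))*(3*2*(-3 + 3)) = (625 + (-22 + 14))*(3*2*0) = (625 - 8)*0 = 617*0 = 0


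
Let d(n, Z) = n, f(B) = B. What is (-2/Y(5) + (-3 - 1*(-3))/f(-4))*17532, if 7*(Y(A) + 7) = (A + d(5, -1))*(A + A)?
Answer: -81816/17 ≈ -4812.7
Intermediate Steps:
Y(A) = -7 + 2*A*(5 + A)/7 (Y(A) = -7 + ((A + 5)*(A + A))/7 = -7 + ((5 + A)*(2*A))/7 = -7 + (2*A*(5 + A))/7 = -7 + 2*A*(5 + A)/7)
(-2/Y(5) + (-3 - 1*(-3))/f(-4))*17532 = (-2/(-7 + (2/7)*5² + (10/7)*5) + (-3 - 1*(-3))/(-4))*17532 = (-2/(-7 + (2/7)*25 + 50/7) + (-3 + 3)*(-¼))*17532 = (-2/(-7 + 50/7 + 50/7) + 0*(-¼))*17532 = (-2/51/7 + 0)*17532 = (-2*7/51 + 0)*17532 = (-14/51 + 0)*17532 = -14/51*17532 = -81816/17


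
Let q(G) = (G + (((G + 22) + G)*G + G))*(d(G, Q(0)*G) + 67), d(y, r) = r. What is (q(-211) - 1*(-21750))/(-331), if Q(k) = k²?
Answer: -5648276/331 ≈ -17064.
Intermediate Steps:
q(G) = 134*G + 67*G*(22 + 2*G) (q(G) = (G + (((G + 22) + G)*G + G))*(0²*G + 67) = (G + (((22 + G) + G)*G + G))*(0*G + 67) = (G + ((22 + 2*G)*G + G))*(0 + 67) = (G + (G*(22 + 2*G) + G))*67 = (G + (G + G*(22 + 2*G)))*67 = (2*G + G*(22 + 2*G))*67 = 134*G + 67*G*(22 + 2*G))
(q(-211) - 1*(-21750))/(-331) = (134*(-211)*(12 - 211) - 1*(-21750))/(-331) = (134*(-211)*(-199) + 21750)*(-1/331) = (5626526 + 21750)*(-1/331) = 5648276*(-1/331) = -5648276/331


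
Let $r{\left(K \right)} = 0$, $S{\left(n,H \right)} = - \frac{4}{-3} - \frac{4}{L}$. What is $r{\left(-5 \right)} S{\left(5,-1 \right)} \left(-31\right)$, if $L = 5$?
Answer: $0$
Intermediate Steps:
$S{\left(n,H \right)} = \frac{8}{15}$ ($S{\left(n,H \right)} = - \frac{4}{-3} - \frac{4}{5} = \left(-4\right) \left(- \frac{1}{3}\right) - \frac{4}{5} = \frac{4}{3} - \frac{4}{5} = \frac{8}{15}$)
$r{\left(-5 \right)} S{\left(5,-1 \right)} \left(-31\right) = 0 \cdot \frac{8}{15} \left(-31\right) = 0 \left(-31\right) = 0$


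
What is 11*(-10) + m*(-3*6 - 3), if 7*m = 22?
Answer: -176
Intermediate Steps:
m = 22/7 (m = (⅐)*22 = 22/7 ≈ 3.1429)
11*(-10) + m*(-3*6 - 3) = 11*(-10) + 22*(-3*6 - 3)/7 = -110 + 22*(-18 - 3)/7 = -110 + (22/7)*(-21) = -110 - 66 = -176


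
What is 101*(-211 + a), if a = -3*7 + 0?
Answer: -23432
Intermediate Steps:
a = -21 (a = -21 + 0 = -21)
101*(-211 + a) = 101*(-211 - 21) = 101*(-232) = -23432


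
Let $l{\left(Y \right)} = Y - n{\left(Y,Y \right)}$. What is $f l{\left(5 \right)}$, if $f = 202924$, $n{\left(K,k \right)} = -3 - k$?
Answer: $2638012$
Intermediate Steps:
$l{\left(Y \right)} = 3 + 2 Y$ ($l{\left(Y \right)} = Y - \left(-3 - Y\right) = Y + \left(3 + Y\right) = 3 + 2 Y$)
$f l{\left(5 \right)} = 202924 \left(3 + 2 \cdot 5\right) = 202924 \left(3 + 10\right) = 202924 \cdot 13 = 2638012$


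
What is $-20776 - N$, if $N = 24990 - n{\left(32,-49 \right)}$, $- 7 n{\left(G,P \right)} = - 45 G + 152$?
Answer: $-45582$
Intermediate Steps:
$n{\left(G,P \right)} = - \frac{152}{7} + \frac{45 G}{7}$ ($n{\left(G,P \right)} = - \frac{- 45 G + 152}{7} = - \frac{152 - 45 G}{7} = - \frac{152}{7} + \frac{45 G}{7}$)
$N = 24806$ ($N = 24990 - \left(- \frac{152}{7} + \frac{45}{7} \cdot 32\right) = 24990 - \left(- \frac{152}{7} + \frac{1440}{7}\right) = 24990 - 184 = 24806$)
$-20776 - N = -20776 - 24806 = -45582$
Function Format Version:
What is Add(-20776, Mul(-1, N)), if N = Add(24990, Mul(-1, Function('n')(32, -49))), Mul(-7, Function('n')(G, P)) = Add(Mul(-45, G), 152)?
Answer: -45582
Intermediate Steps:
Function('n')(G, P) = Add(Rational(-152, 7), Mul(Rational(45, 7), G)) (Function('n')(G, P) = Mul(Rational(-1, 7), Add(Mul(-45, G), 152)) = Mul(Rational(-1, 7), Add(152, Mul(-45, G))) = Add(Rational(-152, 7), Mul(Rational(45, 7), G)))
N = 24806 (N = Add(24990, Mul(-1, Add(Rational(-152, 7), Mul(Rational(45, 7), 32)))) = Add(24990, Mul(-1, Add(Rational(-152, 7), Rational(1440, 7)))) = Add(24990, Mul(-1, 184)) = Add(24990, -184) = 24806)
Add(-20776, Mul(-1, N)) = Add(-20776, Mul(-1, 24806)) = Add(-20776, -24806) = -45582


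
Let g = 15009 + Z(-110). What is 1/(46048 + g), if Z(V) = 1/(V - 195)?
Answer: 305/18622384 ≈ 1.6378e-5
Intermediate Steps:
Z(V) = 1/(-195 + V)
g = 4577744/305 (g = 15009 + 1/(-195 - 110) = 15009 + 1/(-305) = 15009 - 1/305 = 4577744/305 ≈ 15009.)
1/(46048 + g) = 1/(46048 + 4577744/305) = 1/(18622384/305) = 305/18622384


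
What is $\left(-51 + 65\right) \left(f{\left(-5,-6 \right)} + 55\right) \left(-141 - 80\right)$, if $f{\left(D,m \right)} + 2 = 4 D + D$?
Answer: $-86632$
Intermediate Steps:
$f{\left(D,m \right)} = -2 + 5 D$ ($f{\left(D,m \right)} = -2 + \left(4 D + D\right) = -2 + 5 D$)
$\left(-51 + 65\right) \left(f{\left(-5,-6 \right)} + 55\right) \left(-141 - 80\right) = \left(-51 + 65\right) \left(\left(-2 + 5 \left(-5\right)\right) + 55\right) \left(-141 - 80\right) = 14 \left(\left(-2 - 25\right) + 55\right) \left(-221\right) = 14 \left(-27 + 55\right) \left(-221\right) = 14 \cdot 28 \left(-221\right) = 392 \left(-221\right) = -86632$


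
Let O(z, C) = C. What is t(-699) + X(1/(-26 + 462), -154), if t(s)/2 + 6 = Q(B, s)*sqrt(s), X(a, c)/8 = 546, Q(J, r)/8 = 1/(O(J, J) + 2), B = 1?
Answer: 4356 + 16*I*sqrt(699)/3 ≈ 4356.0 + 141.01*I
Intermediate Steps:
Q(J, r) = 8/(2 + J) (Q(J, r) = 8/(J + 2) = 8/(2 + J))
X(a, c) = 4368 (X(a, c) = 8*546 = 4368)
t(s) = -12 + 16*sqrt(s)/3 (t(s) = -12 + 2*((8/(2 + 1))*sqrt(s)) = -12 + 2*((8/3)*sqrt(s)) = -12 + 2*((8*(1/3))*sqrt(s)) = -12 + 2*(8*sqrt(s)/3) = -12 + 16*sqrt(s)/3)
t(-699) + X(1/(-26 + 462), -154) = (-12 + 16*sqrt(-699)/3) + 4368 = (-12 + 16*(I*sqrt(699))/3) + 4368 = (-12 + 16*I*sqrt(699)/3) + 4368 = 4356 + 16*I*sqrt(699)/3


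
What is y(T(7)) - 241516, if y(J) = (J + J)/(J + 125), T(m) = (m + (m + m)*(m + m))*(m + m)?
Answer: -716572288/2967 ≈ -2.4151e+5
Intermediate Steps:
T(m) = 2*m*(m + 4*m²) (T(m) = (m + (2*m)*(2*m))*(2*m) = (m + 4*m²)*(2*m) = 2*m*(m + 4*m²))
y(J) = 2*J/(125 + J) (y(J) = (2*J)/(125 + J) = 2*J/(125 + J))
y(T(7)) - 241516 = 2*(7²*(2 + 8*7))/(125 + 7²*(2 + 8*7)) - 241516 = 2*(49*(2 + 56))/(125 + 49*(2 + 56)) - 241516 = 2*(49*58)/(125 + 49*58) - 241516 = 2*2842/(125 + 2842) - 241516 = 2*2842/2967 - 241516 = 2*2842*(1/2967) - 241516 = 5684/2967 - 241516 = -716572288/2967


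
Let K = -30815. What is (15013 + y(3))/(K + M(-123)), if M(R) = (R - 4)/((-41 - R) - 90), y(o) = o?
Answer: -120128/246393 ≈ -0.48755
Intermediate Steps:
M(R) = (-4 + R)/(-131 - R)
(15013 + y(3))/(K + M(-123)) = (15013 + 3)/(-30815 + (4 - 1*(-123))/(131 - 123)) = 15016/(-30815 + (4 + 123)/8) = 15016/(-30815 + (⅛)*127) = 15016/(-30815 + 127/8) = 15016/(-246393/8) = 15016*(-8/246393) = -120128/246393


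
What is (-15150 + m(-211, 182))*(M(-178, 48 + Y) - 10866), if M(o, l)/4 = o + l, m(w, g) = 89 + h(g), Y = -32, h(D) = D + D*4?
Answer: 162934614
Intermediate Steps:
h(D) = 5*D (h(D) = D + 4*D = 5*D)
m(w, g) = 89 + 5*g
M(o, l) = 4*l + 4*o (M(o, l) = 4*(o + l) = 4*(l + o) = 4*l + 4*o)
(-15150 + m(-211, 182))*(M(-178, 48 + Y) - 10866) = (-15150 + (89 + 5*182))*((4*(48 - 32) + 4*(-178)) - 10866) = (-15150 + (89 + 910))*((4*16 - 712) - 10866) = (-15150 + 999)*((64 - 712) - 10866) = -14151*(-648 - 10866) = -14151*(-11514) = 162934614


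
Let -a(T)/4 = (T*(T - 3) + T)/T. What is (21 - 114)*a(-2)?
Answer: -1488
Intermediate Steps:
a(T) = -4*(T + T*(-3 + T))/T (a(T) = -4*(T*(T - 3) + T)/T = -4*(T*(-3 + T) + T)/T = -4*(T + T*(-3 + T))/T)
(21 - 114)*a(-2) = (21 - 114)*(8 - 4*(-2)) = -93*(8 + 8) = -93*16 = -1488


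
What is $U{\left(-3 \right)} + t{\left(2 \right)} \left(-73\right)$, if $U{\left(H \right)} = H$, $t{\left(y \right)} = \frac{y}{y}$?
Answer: $-76$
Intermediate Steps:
$t{\left(y \right)} = 1$
$U{\left(-3 \right)} + t{\left(2 \right)} \left(-73\right) = -3 + 1 \left(-73\right) = -3 - 73 = -76$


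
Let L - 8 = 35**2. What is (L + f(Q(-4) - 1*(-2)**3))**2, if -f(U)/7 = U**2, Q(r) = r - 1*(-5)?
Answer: 443556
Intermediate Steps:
Q(r) = 5 + r (Q(r) = r + 5 = 5 + r)
f(U) = -7*U**2
L = 1233 (L = 8 + 35**2 = 8 + 1225 = 1233)
(L + f(Q(-4) - 1*(-2)**3))**2 = (1233 - 7*((5 - 4) - 1*(-2)**3)**2)**2 = (1233 - 7*(1 - 1*(-8))**2)**2 = (1233 - 7*(1 + 8)**2)**2 = (1233 - 7*9**2)**2 = (1233 - 7*81)**2 = (1233 - 567)**2 = 666**2 = 443556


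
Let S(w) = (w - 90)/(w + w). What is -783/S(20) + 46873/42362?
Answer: 133005895/296534 ≈ 448.54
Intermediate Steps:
S(w) = (-90 + w)/(2*w) (S(w) = (-90 + w)/((2*w)) = (-90 + w)*(1/(2*w)) = (-90 + w)/(2*w))
-783/S(20) + 46873/42362 = -783*40/(-90 + 20) + 46873/42362 = -783/((½)*(1/20)*(-70)) + 46873*(1/42362) = -783/(-7/4) + 46873/42362 = -783*(-4/7) + 46873/42362 = 3132/7 + 46873/42362 = 133005895/296534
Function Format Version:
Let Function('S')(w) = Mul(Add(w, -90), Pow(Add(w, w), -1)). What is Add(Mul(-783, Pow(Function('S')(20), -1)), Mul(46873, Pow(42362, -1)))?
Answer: Rational(133005895, 296534) ≈ 448.54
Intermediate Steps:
Function('S')(w) = Mul(Rational(1, 2), Pow(w, -1), Add(-90, w)) (Function('S')(w) = Mul(Add(-90, w), Pow(Mul(2, w), -1)) = Mul(Add(-90, w), Mul(Rational(1, 2), Pow(w, -1))) = Mul(Rational(1, 2), Pow(w, -1), Add(-90, w)))
Add(Mul(-783, Pow(Function('S')(20), -1)), Mul(46873, Pow(42362, -1))) = Add(Mul(-783, Pow(Mul(Rational(1, 2), Pow(20, -1), Add(-90, 20)), -1)), Mul(46873, Pow(42362, -1))) = Add(Mul(-783, Pow(Mul(Rational(1, 2), Rational(1, 20), -70), -1)), Mul(46873, Rational(1, 42362))) = Add(Mul(-783, Pow(Rational(-7, 4), -1)), Rational(46873, 42362)) = Add(Mul(-783, Rational(-4, 7)), Rational(46873, 42362)) = Add(Rational(3132, 7), Rational(46873, 42362)) = Rational(133005895, 296534)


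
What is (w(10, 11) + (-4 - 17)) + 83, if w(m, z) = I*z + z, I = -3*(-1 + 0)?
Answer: 106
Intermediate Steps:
I = 3 (I = -3*(-1) = 3)
w(m, z) = 4*z (w(m, z) = 3*z + z = 4*z)
(w(10, 11) + (-4 - 17)) + 83 = (4*11 + (-4 - 17)) + 83 = (44 - 21) + 83 = 23 + 83 = 106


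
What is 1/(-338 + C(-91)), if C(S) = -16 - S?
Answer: -1/263 ≈ -0.0038023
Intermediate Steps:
1/(-338 + C(-91)) = 1/(-338 + (-16 - 1*(-91))) = 1/(-338 + (-16 + 91)) = 1/(-338 + 75) = 1/(-263) = -1/263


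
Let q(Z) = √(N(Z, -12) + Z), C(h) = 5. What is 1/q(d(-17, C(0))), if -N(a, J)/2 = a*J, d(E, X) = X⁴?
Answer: 1/125 ≈ 0.0080000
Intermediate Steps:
N(a, J) = -2*J*a (N(a, J) = -2*a*J = -2*J*a)
q(Z) = 5*√Z (q(Z) = √(-2*(-12)*Z + Z) = √(24*Z + Z) = √(25*Z) = 5*√Z)
1/q(d(-17, C(0))) = 1/(5*√(5⁴)) = 1/(5*√625) = 1/(5*25) = 1/125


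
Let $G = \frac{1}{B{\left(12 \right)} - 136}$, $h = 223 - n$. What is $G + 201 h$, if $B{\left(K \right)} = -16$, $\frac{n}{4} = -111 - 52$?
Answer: $\frac{26732999}{152} \approx 1.7588 \cdot 10^{5}$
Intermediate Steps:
$n = -652$ ($n = 4 \left(-111 - 52\right) = 4 \left(-163\right) = -652$)
$h = 875$ ($h = 223 - -652 = 223 + 652 = 875$)
$G = - \frac{1}{152}$ ($G = \frac{1}{-16 - 136} = \frac{1}{-152} = - \frac{1}{152} \approx -0.0065789$)
$G + 201 h = - \frac{1}{152} + 201 \cdot 875 = - \frac{1}{152} + 175875 = \frac{26732999}{152}$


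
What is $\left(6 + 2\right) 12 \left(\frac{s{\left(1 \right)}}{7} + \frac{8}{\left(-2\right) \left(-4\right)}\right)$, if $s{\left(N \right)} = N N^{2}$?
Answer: $\frac{768}{7} \approx 109.71$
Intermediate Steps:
$s{\left(N \right)} = N^{3}$
$\left(6 + 2\right) 12 \left(\frac{s{\left(1 \right)}}{7} + \frac{8}{\left(-2\right) \left(-4\right)}\right) = \left(6 + 2\right) 12 \left(\frac{1^{3}}{7} + \frac{8}{\left(-2\right) \left(-4\right)}\right) = 8 \cdot 12 \left(1 \cdot \frac{1}{7} + \frac{8}{8}\right) = 96 \left(\frac{1}{7} + 8 \cdot \frac{1}{8}\right) = 96 \left(\frac{1}{7} + 1\right) = 96 \cdot \frac{8}{7} = \frac{768}{7}$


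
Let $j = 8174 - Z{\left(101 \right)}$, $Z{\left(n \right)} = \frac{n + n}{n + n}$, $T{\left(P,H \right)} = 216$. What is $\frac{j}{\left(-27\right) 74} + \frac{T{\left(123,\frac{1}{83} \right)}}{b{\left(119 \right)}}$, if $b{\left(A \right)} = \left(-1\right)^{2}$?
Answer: $\frac{423395}{1998} \approx 211.91$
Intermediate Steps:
$b{\left(A \right)} = 1$
$Z{\left(n \right)} = 1$ ($Z{\left(n \right)} = \frac{2 n}{2 n} = 2 n \frac{1}{2 n} = 1$)
$j = 8173$ ($j = 8174 - 1 = 8173$)
$\frac{j}{\left(-27\right) 74} + \frac{T{\left(123,\frac{1}{83} \right)}}{b{\left(119 \right)}} = \frac{8173}{\left(-27\right) 74} + \frac{216}{1} = \frac{8173}{-1998} + 216 \cdot 1 = 8173 \left(- \frac{1}{1998}\right) + 216 = - \frac{8173}{1998} + 216 = \frac{423395}{1998}$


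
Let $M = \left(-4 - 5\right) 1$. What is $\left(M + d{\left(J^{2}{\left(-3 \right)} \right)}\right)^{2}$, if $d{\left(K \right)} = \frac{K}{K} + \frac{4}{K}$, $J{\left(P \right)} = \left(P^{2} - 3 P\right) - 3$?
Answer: $\frac{3225616}{50625} \approx 63.716$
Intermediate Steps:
$M = -9$ ($M = \left(-9\right) 1 = -9$)
$J{\left(P \right)} = -3 + P^{2} - 3 P$
$d{\left(K \right)} = 1 + \frac{4}{K}$
$\left(M + d{\left(J^{2}{\left(-3 \right)} \right)}\right)^{2} = \left(-9 + \frac{4 + \left(-3 + \left(-3\right)^{2} - -9\right)^{2}}{\left(-3 + \left(-3\right)^{2} - -9\right)^{2}}\right)^{2} = \left(-9 + \frac{4 + \left(-3 + 9 + 9\right)^{2}}{\left(-3 + 9 + 9\right)^{2}}\right)^{2} = \left(-9 + \frac{4 + 15^{2}}{15^{2}}\right)^{2} = \left(-9 + \frac{4 + 225}{225}\right)^{2} = \left(-9 + \frac{1}{225} \cdot 229\right)^{2} = \left(-9 + \frac{229}{225}\right)^{2} = \left(- \frac{1796}{225}\right)^{2} = \frac{3225616}{50625}$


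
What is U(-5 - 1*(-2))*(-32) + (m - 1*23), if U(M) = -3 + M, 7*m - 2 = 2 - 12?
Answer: 1175/7 ≈ 167.86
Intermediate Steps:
m = -8/7 (m = 2/7 + (2 - 12)/7 = 2/7 + (⅐)*(-10) = 2/7 - 10/7 = -8/7 ≈ -1.1429)
U(-5 - 1*(-2))*(-32) + (m - 1*23) = (-3 + (-5 - 1*(-2)))*(-32) + (-8/7 - 1*23) = (-3 + (-5 + 2))*(-32) + (-8/7 - 23) = (-3 - 3)*(-32) - 169/7 = -6*(-32) - 169/7 = 192 - 169/7 = 1175/7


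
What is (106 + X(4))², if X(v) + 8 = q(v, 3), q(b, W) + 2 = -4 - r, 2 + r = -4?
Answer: 9604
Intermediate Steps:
r = -6 (r = -2 - 4 = -6)
q(b, W) = 0 (q(b, W) = -2 + (-4 - 1*(-6)) = -2 + (-4 + 6) = -2 + 2 = 0)
X(v) = -8 (X(v) = -8 + 0 = -8)
(106 + X(4))² = (106 - 8)² = 98² = 9604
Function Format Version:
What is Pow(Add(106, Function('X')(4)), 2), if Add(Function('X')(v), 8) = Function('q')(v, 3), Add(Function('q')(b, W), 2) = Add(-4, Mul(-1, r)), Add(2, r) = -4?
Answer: 9604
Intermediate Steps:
r = -6 (r = Add(-2, -4) = -6)
Function('q')(b, W) = 0 (Function('q')(b, W) = Add(-2, Add(-4, Mul(-1, -6))) = Add(-2, Add(-4, 6)) = Add(-2, 2) = 0)
Function('X')(v) = -8 (Function('X')(v) = Add(-8, 0) = -8)
Pow(Add(106, Function('X')(4)), 2) = Pow(Add(106, -8), 2) = Pow(98, 2) = 9604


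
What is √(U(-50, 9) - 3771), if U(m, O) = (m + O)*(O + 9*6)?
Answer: 3*I*√706 ≈ 79.712*I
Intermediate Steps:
U(m, O) = (54 + O)*(O + m) (U(m, O) = (O + m)*(O + 54) = (O + m)*(54 + O) = (54 + O)*(O + m))
√(U(-50, 9) - 3771) = √((9² + 54*9 + 54*(-50) + 9*(-50)) - 3771) = √((81 + 486 - 2700 - 450) - 3771) = √(-2583 - 3771) = √(-6354) = 3*I*√706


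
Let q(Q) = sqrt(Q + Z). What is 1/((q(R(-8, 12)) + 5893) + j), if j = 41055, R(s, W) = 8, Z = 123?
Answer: 46948/2204114573 - sqrt(131)/2204114573 ≈ 2.1295e-5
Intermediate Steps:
q(Q) = sqrt(123 + Q) (q(Q) = sqrt(Q + 123) = sqrt(123 + Q))
1/((q(R(-8, 12)) + 5893) + j) = 1/((sqrt(123 + 8) + 5893) + 41055) = 1/((sqrt(131) + 5893) + 41055) = 1/((5893 + sqrt(131)) + 41055) = 1/(46948 + sqrt(131))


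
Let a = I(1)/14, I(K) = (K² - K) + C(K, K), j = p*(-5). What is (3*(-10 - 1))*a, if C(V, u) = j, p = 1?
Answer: 165/14 ≈ 11.786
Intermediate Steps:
j = -5 (j = 1*(-5) = -5)
C(V, u) = -5
I(K) = -5 + K² - K (I(K) = (K² - K) - 5 = -5 + K² - K)
a = -5/14 (a = (-5 + 1² - 1*1)/14 = (-5 + 1 - 1)*(1/14) = -5*1/14 = -5/14 ≈ -0.35714)
(3*(-10 - 1))*a = (3*(-10 - 1))*(-5/14) = (3*(-11))*(-5/14) = -33*(-5/14) = 165/14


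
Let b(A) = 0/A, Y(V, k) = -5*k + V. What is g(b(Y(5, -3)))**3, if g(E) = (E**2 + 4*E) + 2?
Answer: 8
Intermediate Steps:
Y(V, k) = V - 5*k
b(A) = 0
g(E) = 2 + E**2 + 4*E
g(b(Y(5, -3)))**3 = (2 + 0**2 + 4*0)**3 = (2 + 0 + 0)**3 = 2**3 = 8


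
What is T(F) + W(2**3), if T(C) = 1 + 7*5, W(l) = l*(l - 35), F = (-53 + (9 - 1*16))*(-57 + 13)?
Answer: -180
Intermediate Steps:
F = 2640 (F = (-53 + (9 - 16))*(-44) = (-53 - 7)*(-44) = -60*(-44) = 2640)
W(l) = l*(-35 + l)
T(C) = 36 (T(C) = 1 + 35 = 36)
T(F) + W(2**3) = 36 + 2**3*(-35 + 2**3) = 36 + 8*(-35 + 8) = 36 + 8*(-27) = 36 - 216 = -180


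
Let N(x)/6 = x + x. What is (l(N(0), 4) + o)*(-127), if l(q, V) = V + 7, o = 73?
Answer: -10668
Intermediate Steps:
N(x) = 12*x (N(x) = 6*(x + x) = 6*(2*x) = 12*x)
l(q, V) = 7 + V
(l(N(0), 4) + o)*(-127) = ((7 + 4) + 73)*(-127) = (11 + 73)*(-127) = 84*(-127) = -10668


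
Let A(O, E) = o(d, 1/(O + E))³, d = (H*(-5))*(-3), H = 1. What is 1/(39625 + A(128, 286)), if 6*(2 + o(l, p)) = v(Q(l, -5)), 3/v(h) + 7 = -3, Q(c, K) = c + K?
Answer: 8000/316931079 ≈ 2.5242e-5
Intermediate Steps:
Q(c, K) = K + c
d = 15 (d = (1*(-5))*(-3) = -5*(-3) = 15)
v(h) = -3/10 (v(h) = 3/(-7 - 3) = 3/(-10) = 3*(-⅒) = -3/10)
o(l, p) = -41/20 (o(l, p) = -2 + (⅙)*(-3/10) = -2 - 1/20 = -41/20)
A(O, E) = -68921/8000 (A(O, E) = (-41/20)³ = -68921/8000)
1/(39625 + A(128, 286)) = 1/(39625 - 68921/8000) = 1/(316931079/8000) = 8000/316931079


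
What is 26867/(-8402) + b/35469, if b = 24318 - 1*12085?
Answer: -850163957/298010538 ≈ -2.8528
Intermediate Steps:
b = 12233 (b = 24318 - 12085 = 12233)
26867/(-8402) + b/35469 = 26867/(-8402) + 12233/35469 = 26867*(-1/8402) + 12233*(1/35469) = -26867/8402 + 12233/35469 = -850163957/298010538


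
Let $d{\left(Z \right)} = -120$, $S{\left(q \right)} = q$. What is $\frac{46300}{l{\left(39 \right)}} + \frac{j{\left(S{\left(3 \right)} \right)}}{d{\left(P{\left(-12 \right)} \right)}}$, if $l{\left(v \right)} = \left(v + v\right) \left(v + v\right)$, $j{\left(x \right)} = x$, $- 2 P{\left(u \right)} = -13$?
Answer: $\frac{461479}{60840} \approx 7.5851$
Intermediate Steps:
$P{\left(u \right)} = \frac{13}{2}$ ($P{\left(u \right)} = \left(- \frac{1}{2}\right) \left(-13\right) = \frac{13}{2}$)
$l{\left(v \right)} = 4 v^{2}$ ($l{\left(v \right)} = 2 v 2 v = 4 v^{2}$)
$\frac{46300}{l{\left(39 \right)}} + \frac{j{\left(S{\left(3 \right)} \right)}}{d{\left(P{\left(-12 \right)} \right)}} = \frac{46300}{4 \cdot 39^{2}} + \frac{3}{-120} = \frac{46300}{4 \cdot 1521} + 3 \left(- \frac{1}{120}\right) = \frac{46300}{6084} - \frac{1}{40} = 46300 \cdot \frac{1}{6084} - \frac{1}{40} = \frac{11575}{1521} - \frac{1}{40} = \frac{461479}{60840}$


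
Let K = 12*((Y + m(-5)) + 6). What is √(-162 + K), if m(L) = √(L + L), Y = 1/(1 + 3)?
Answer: √(-87 + 12*I*√10) ≈ 1.9894 + 9.5372*I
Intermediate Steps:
Y = ¼ (Y = 1/4 = ¼ ≈ 0.25000)
m(L) = √2*√L (m(L) = √(2*L) = √2*√L)
K = 75 + 12*I*√10 (K = 12*((¼ + √2*√(-5)) + 6) = 12*((¼ + √2*(I*√5)) + 6) = 12*((¼ + I*√10) + 6) = 12*(25/4 + I*√10) = 75 + 12*I*√10 ≈ 75.0 + 37.947*I)
√(-162 + K) = √(-162 + (75 + 12*I*√10)) = √(-87 + 12*I*√10)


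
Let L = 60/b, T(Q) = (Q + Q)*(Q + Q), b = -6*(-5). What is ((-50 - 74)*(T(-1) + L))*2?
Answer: -1488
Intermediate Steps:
b = 30
T(Q) = 4*Q² (T(Q) = (2*Q)*(2*Q) = 4*Q²)
L = 2 (L = 60/30 = 60*(1/30) = 2)
((-50 - 74)*(T(-1) + L))*2 = ((-50 - 74)*(4*(-1)² + 2))*2 = -124*(4*1 + 2)*2 = -124*(4 + 2)*2 = -124*6*2 = -744*2 = -1488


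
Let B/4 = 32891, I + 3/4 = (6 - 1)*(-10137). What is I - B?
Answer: -728999/4 ≈ -1.8225e+5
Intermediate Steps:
I = -202743/4 (I = -3/4 + (6 - 1)*(-10137) = -3/4 + 5*(-10137) = -3/4 - 50685 = -202743/4 ≈ -50686.)
B = 131564 (B = 4*32891 = 131564)
I - B = -202743/4 - 1*131564 = -202743/4 - 131564 = -728999/4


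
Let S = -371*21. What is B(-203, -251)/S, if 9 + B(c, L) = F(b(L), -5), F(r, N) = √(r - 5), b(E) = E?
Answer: 3/2597 - 16*I/7791 ≈ 0.0011552 - 0.0020537*I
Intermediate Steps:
F(r, N) = √(-5 + r)
B(c, L) = -9 + √(-5 + L)
S = -7791
B(-203, -251)/S = (-9 + √(-5 - 251))/(-7791) = (-9 + √(-256))*(-1/7791) = (-9 + 16*I)*(-1/7791) = 3/2597 - 16*I/7791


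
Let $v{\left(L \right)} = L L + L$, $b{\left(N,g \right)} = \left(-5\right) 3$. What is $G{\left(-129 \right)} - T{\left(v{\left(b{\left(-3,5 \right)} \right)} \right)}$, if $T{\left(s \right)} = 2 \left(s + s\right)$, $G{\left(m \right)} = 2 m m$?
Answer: $32442$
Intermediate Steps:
$G{\left(m \right)} = 2 m^{2}$
$b{\left(N,g \right)} = -15$
$v{\left(L \right)} = L + L^{2}$ ($v{\left(L \right)} = L^{2} + L = L + L^{2}$)
$T{\left(s \right)} = 4 s$ ($T{\left(s \right)} = 2 \cdot 2 s = 4 s$)
$G{\left(-129 \right)} - T{\left(v{\left(b{\left(-3,5 \right)} \right)} \right)} = 2 \left(-129\right)^{2} - 4 \left(- 15 \left(1 - 15\right)\right) = 2 \cdot 16641 - 4 \left(\left(-15\right) \left(-14\right)\right) = 33282 - 4 \cdot 210 = 33282 - 840 = 32442$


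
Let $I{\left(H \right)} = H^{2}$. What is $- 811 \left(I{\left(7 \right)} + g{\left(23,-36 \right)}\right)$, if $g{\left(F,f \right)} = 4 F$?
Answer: $-114351$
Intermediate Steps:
$- 811 \left(I{\left(7 \right)} + g{\left(23,-36 \right)}\right) = - 811 \left(7^{2} + 4 \cdot 23\right) = - 811 \left(49 + 92\right) = \left(-811\right) 141 = -114351$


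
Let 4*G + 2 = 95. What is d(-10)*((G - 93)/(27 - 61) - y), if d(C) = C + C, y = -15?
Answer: -11595/34 ≈ -341.03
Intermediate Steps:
G = 93/4 (G = -½ + (¼)*95 = -½ + 95/4 = 93/4 ≈ 23.250)
d(C) = 2*C
d(-10)*((G - 93)/(27 - 61) - y) = (2*(-10))*((93/4 - 93)/(27 - 61) - 1*(-15)) = -20*(-279/4/(-34) + 15) = -20*(-279/4*(-1/34) + 15) = -20*(279/136 + 15) = -20*2319/136 = -11595/34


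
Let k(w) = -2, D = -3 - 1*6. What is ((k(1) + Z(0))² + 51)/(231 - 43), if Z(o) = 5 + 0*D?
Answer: 15/47 ≈ 0.31915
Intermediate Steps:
D = -9 (D = -3 - 6 = -9)
Z(o) = 5 (Z(o) = 5 + 0*(-9) = 5 + 0 = 5)
((k(1) + Z(0))² + 51)/(231 - 43) = ((-2 + 5)² + 51)/(231 - 43) = (3² + 51)/188 = (9 + 51)*(1/188) = 60*(1/188) = 15/47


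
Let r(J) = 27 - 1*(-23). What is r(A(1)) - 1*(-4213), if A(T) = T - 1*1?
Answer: 4263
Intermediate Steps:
A(T) = -1 + T (A(T) = T - 1 = -1 + T)
r(J) = 50 (r(J) = 27 + 23 = 50)
r(A(1)) - 1*(-4213) = 50 - 1*(-4213) = 50 + 4213 = 4263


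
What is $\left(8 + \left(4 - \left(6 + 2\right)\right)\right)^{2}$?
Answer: $16$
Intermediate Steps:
$\left(8 + \left(4 - \left(6 + 2\right)\right)\right)^{2} = \left(8 + \left(4 - 8\right)\right)^{2} = \left(8 - 4\right)^{2} = 4^{2} = 16$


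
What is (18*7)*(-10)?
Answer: -1260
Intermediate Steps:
(18*7)*(-10) = 126*(-10) = -1260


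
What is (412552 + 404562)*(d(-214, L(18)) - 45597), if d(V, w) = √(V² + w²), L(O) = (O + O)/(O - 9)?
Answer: -37257947058 + 1634228*√11453 ≈ -3.7083e+10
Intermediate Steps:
L(O) = 2*O/(-9 + O) (L(O) = (2*O)/(-9 + O) = 2*O/(-9 + O))
(412552 + 404562)*(d(-214, L(18)) - 45597) = (412552 + 404562)*(√((-214)² + (2*18/(-9 + 18))²) - 45597) = 817114*(√(45796 + (2*18/9)²) - 45597) = 817114*(√(45796 + (2*18*(⅑))²) - 45597) = 817114*(√(45796 + 4²) - 45597) = 817114*(√(45796 + 16) - 45597) = 817114*(√45812 - 45597) = 817114*(2*√11453 - 45597) = 817114*(-45597 + 2*√11453) = -37257947058 + 1634228*√11453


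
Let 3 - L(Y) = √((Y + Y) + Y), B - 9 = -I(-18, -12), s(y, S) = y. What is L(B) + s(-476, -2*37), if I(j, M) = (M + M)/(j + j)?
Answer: -478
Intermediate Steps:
I(j, M) = M/j (I(j, M) = (2*M)/((2*j)) = (2*M)*(1/(2*j)) = M/j)
B = 25/3 (B = 9 - (-12)/(-18) = 9 - (-12)*(-1)/18 = 9 - 1*⅔ = 9 - ⅔ = 25/3 ≈ 8.3333)
L(Y) = 3 - √3*√Y (L(Y) = 3 - √((Y + Y) + Y) = 3 - √(2*Y + Y) = 3 - √(3*Y) = 3 - √3*√Y)
L(B) + s(-476, -2*37) = (3 - √3*√(25/3)) - 476 = (3 - √3*5*√3/3) - 476 = (3 - 5) - 476 = -2 - 476 = -478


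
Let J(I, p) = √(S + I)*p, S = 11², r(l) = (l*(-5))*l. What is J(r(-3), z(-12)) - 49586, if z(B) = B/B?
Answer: -49586 + 2*√19 ≈ -49577.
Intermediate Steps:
z(B) = 1
r(l) = -5*l² (r(l) = (-5*l)*l = -5*l²)
S = 121
J(I, p) = p*√(121 + I) (J(I, p) = √(121 + I)*p = p*√(121 + I))
J(r(-3), z(-12)) - 49586 = 1*√(121 - 5*(-3)²) - 49586 = 1*√(121 - 5*9) - 49586 = 1*√(121 - 45) - 49586 = 1*√76 - 49586 = 1*(2*√19) - 49586 = 2*√19 - 49586 = -49586 + 2*√19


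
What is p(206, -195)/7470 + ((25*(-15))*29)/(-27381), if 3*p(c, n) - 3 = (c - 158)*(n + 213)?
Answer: 29716453/68178690 ≈ 0.43586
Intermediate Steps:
p(c, n) = 1 + (-158 + c)*(213 + n)/3 (p(c, n) = 1 + ((c - 158)*(n + 213))/3 = 1 + ((-158 + c)*(213 + n))/3 = 1 + (-158 + c)*(213 + n)/3)
p(206, -195)/7470 + ((25*(-15))*29)/(-27381) = (-11217 + 71*206 - 158/3*(-195) + (⅓)*206*(-195))/7470 + ((25*(-15))*29)/(-27381) = (-11217 + 14626 + 10270 - 13390)*(1/7470) - 375*29*(-1/27381) = 289*(1/7470) - 10875*(-1/27381) = 289/7470 + 3625/9127 = 29716453/68178690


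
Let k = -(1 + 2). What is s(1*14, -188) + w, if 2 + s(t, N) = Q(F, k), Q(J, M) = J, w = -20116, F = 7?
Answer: -20111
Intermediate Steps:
k = -3 (k = -1*3 = -3)
s(t, N) = 5 (s(t, N) = -2 + 7 = 5)
s(1*14, -188) + w = 5 - 20116 = -20111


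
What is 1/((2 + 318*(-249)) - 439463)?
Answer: -1/518643 ≈ -1.9281e-6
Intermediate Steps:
1/((2 + 318*(-249)) - 439463) = 1/((2 - 79182) - 439463) = 1/(-79180 - 439463) = 1/(-518643) = -1/518643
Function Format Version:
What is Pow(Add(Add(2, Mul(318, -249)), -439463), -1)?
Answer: Rational(-1, 518643) ≈ -1.9281e-6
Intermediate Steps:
Pow(Add(Add(2, Mul(318, -249)), -439463), -1) = Pow(Add(Add(2, -79182), -439463), -1) = Pow(Add(-79180, -439463), -1) = Pow(-518643, -1) = Rational(-1, 518643)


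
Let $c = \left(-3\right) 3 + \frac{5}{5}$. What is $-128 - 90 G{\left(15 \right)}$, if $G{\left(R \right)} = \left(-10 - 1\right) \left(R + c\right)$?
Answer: $6802$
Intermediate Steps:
$c = -8$ ($c = -9 + 5 \cdot \frac{1}{5} = -9 + 1 = -8$)
$G{\left(R \right)} = 88 - 11 R$ ($G{\left(R \right)} = \left(-10 - 1\right) \left(R - 8\right) = - 11 \left(-8 + R\right) = 88 - 11 R$)
$-128 - 90 G{\left(15 \right)} = -128 - 90 \left(88 - 165\right) = -128 - -6930 = -128 + 6930 = 6802$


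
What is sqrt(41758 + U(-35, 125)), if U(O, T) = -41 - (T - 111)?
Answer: sqrt(41703) ≈ 204.21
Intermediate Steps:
U(O, T) = 70 - T (U(O, T) = -41 - (-111 + T) = -41 + (111 - T) = 70 - T)
sqrt(41758 + U(-35, 125)) = sqrt(41758 + (70 - 1*125)) = sqrt(41758 + (70 - 125)) = sqrt(41758 - 55) = sqrt(41703)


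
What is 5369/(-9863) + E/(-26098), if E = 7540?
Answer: -15320513/18386041 ≈ -0.83327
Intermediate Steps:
5369/(-9863) + E/(-26098) = 5369/(-9863) + 7540/(-26098) = 5369*(-1/9863) + 7540*(-1/26098) = -767/1409 - 3770/13049 = -15320513/18386041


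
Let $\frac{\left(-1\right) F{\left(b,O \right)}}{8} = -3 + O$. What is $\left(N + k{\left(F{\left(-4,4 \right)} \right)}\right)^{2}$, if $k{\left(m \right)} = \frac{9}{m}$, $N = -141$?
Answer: $\frac{1292769}{64} \approx 20200.0$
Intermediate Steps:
$F{\left(b,O \right)} = 24 - 8 O$ ($F{\left(b,O \right)} = - 8 \left(-3 + O\right) = 24 - 8 O$)
$\left(N + k{\left(F{\left(-4,4 \right)} \right)}\right)^{2} = \left(-141 + \frac{9}{24 - 32}\right)^{2} = \left(-141 + \frac{9}{-8}\right)^{2} = \left(-141 + 9 \left(- \frac{1}{8}\right)\right)^{2} = \left(-141 - \frac{9}{8}\right)^{2} = \left(- \frac{1137}{8}\right)^{2} = \frac{1292769}{64}$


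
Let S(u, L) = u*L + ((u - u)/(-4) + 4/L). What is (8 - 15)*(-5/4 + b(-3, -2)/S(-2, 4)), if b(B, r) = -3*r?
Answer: 59/4 ≈ 14.750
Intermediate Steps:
S(u, L) = 4/L + L*u (S(u, L) = L*u + (0*(-¼) + 4/L) = L*u + (0 + 4/L) = L*u + 4/L = 4/L + L*u)
(8 - 15)*(-5/4 + b(-3, -2)/S(-2, 4)) = (8 - 15)*(-5/4 + (-3*(-2))/(4/4 + 4*(-2))) = -7*(-5*¼ + 6/(4*(¼) - 8)) = -7*(-5/4 + 6/(1 - 8)) = -7*(-5/4 + 6/(-7)) = -7*(-5/4 + 6*(-⅐)) = -7*(-5/4 - 6/7) = -7*(-59/28) = 59/4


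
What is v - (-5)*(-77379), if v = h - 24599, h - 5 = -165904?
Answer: -577393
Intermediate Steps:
h = -165899 (h = 5 - 165904 = -165899)
v = -190498 (v = -165899 - 24599 = -190498)
v - (-5)*(-77379) = -190498 - (-5)*(-77379) = -190498 - 1*386895 = -190498 - 386895 = -577393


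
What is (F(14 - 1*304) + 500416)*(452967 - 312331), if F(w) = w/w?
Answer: 70376645212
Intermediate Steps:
F(w) = 1
(F(14 - 1*304) + 500416)*(452967 - 312331) = (1 + 500416)*(452967 - 312331) = 500417*140636 = 70376645212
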